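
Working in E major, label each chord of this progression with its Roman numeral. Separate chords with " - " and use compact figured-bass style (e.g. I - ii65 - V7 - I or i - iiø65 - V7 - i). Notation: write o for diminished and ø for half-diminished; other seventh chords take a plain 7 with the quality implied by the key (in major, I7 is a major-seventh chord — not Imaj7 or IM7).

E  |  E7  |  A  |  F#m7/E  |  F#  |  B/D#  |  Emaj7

I - V7/IV - IV - ii42 - V/V - V6 - I7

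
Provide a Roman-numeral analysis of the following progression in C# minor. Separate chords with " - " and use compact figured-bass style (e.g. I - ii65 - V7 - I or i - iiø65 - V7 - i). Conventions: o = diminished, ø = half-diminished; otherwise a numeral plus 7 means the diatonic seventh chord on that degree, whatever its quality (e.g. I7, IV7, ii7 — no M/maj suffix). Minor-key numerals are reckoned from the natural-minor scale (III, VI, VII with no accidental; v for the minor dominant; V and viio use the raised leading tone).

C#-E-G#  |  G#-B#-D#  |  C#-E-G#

i - V - i

C#-E-G# has root C#, degree 1 in C# minor, so i.
G#-B#-D#: major triad on G# = scale degree 5 → V.
C#-E-G# has root C#, degree 1 in C# minor, so i.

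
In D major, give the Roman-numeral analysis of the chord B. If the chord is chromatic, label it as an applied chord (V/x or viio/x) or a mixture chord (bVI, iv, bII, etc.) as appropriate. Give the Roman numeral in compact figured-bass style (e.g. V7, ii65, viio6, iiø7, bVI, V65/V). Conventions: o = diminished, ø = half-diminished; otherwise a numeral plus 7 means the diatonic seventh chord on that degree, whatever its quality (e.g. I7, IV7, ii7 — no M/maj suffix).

Stacked in thirds the chord is B-D#-F#: a major triad on B.
B is not a diatonic chord root with this quality in D major, but it lies a perfect fifth above E (ii), so the chord functions as an applied dominant of ii.

V/ii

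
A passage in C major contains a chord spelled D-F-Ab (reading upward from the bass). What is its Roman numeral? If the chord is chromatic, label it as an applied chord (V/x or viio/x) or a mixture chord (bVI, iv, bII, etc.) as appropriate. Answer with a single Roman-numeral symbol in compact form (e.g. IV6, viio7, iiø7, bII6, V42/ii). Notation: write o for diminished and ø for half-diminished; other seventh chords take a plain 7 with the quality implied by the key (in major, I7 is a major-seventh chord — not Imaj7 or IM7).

Stacked in thirds the chord is D-F-Ab: a diminished triad on D.
D is the second degree of C major. This is the diminished supertonic triad, borrowed from the parallel minor.

iio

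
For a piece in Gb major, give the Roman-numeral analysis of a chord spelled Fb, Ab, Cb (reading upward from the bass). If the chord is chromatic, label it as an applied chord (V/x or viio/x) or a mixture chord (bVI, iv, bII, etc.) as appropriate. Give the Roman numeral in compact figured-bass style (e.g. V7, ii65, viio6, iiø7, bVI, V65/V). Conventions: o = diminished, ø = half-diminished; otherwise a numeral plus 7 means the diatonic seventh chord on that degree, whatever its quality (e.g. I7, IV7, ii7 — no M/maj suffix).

Stacked in thirds the chord is Fb-Ab-Cb: a major triad on Fb.
Fb is the lowered seventh degree of Gb major (diatonic 7 would be F). This is a major triad on the lowered seventh degree (the subtonic), borrowed from the parallel minor.

bVII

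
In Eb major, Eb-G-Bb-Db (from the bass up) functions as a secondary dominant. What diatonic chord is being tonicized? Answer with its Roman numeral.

The chord is a dominant seventh chord on Eb.
A dominant resolves down a perfect fifth: Eb → Ab. In Eb major, Ab is scale degree 4, i.e. IV.

IV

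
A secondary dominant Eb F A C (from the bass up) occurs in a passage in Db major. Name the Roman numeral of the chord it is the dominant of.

vi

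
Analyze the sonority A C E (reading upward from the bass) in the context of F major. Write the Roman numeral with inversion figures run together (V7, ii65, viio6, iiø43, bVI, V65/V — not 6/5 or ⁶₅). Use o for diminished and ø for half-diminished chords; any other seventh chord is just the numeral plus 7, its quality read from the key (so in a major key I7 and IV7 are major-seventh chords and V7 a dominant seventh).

The pitches A-C-E form a minor triad rooted on A.
A is scale degree 3 in F major, and a minor triad on that degree is written iii.

iii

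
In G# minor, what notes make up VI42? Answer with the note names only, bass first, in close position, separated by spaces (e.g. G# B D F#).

D# E G# B

The numeral's case and figure indicate a major seventh chord. In G# minor its root, the submediant, is E.
That chord is spelled E-G#-B-D#.
With the 42 figure the chord is in third inversion; from the bass D# upward in close position it reads D#-E-G#-B.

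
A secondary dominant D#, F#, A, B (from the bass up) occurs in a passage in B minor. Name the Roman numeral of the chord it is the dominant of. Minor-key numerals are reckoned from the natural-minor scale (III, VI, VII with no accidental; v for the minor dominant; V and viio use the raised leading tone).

The chord is a dominant seventh chord on B.
A dominant resolves down a perfect fifth: B → E. In B minor, E is scale degree 4, i.e. iv.

iv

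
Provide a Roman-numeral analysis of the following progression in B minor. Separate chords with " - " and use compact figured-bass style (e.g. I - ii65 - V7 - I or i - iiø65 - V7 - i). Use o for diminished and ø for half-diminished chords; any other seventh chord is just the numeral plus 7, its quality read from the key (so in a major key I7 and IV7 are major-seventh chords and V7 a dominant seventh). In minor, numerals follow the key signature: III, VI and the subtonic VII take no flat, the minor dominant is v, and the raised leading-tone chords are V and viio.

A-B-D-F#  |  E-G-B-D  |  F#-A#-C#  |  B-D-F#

A-B-D-F#: root B is the tonic; minor seventh chord there is i42.
E-G-B-D has root E, degree 4 in B minor, so iv7.
F#-A#-C#: root F# is the dominant; major triad there is V.
B-D-F#: root B is the tonic; minor triad there is i.

i42 - iv7 - V - i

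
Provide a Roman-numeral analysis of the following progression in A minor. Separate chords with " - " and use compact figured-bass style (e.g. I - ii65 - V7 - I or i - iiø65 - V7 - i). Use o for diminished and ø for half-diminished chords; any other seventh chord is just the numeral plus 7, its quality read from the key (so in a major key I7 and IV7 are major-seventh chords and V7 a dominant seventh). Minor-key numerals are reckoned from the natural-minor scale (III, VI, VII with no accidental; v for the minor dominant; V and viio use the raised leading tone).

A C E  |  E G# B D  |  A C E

i - V7 - i

A-C-E: minor triad on A = scale degree 1 → i.
E-G#-B-D: dominant seventh chord on E = scale degree 5 → V7.
A-C-E has root A, degree 1 in A minor, so i.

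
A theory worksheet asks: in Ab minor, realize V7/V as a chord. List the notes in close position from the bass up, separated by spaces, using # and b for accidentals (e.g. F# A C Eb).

V7/V is a secondary dominant — the dominant seventh of V. V in Ab minor is Eb, so the applied chord's root is Bb, a perfect fifth above.
Building a dominant seventh chord on Bb gives Bb-D-F-Ab.

Bb D F Ab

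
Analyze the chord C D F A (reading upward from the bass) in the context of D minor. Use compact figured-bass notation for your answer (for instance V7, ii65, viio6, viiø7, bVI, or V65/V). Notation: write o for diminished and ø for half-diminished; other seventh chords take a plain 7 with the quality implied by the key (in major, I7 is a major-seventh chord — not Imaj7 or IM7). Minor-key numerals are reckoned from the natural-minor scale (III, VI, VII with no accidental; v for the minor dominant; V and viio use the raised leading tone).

Stacked in thirds the chord is D-F-A-C: a minor seventh chord on D.
D is scale degree 1 in D minor, and a minor seventh chord on that degree is written i7.
With C in the bass the chord is in third inversion, so the figured bass is 42.

i42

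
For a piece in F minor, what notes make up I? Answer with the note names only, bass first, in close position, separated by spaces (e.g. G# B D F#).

I is the major tonic (Picardy third), borrowed from the parallel major. In F minor that root is F.
So the chord is F-A-C, a major triad.

F A C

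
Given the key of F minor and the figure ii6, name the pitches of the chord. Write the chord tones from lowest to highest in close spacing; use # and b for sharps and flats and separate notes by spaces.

ii6 is the minor supertonic, borrowed from the parallel major (the Dorian ii). In F minor that root is G.
So the chord is G-Bb-D.
The figured bass 6 indicates first inversion, placing the third (Bb) in the bass: Bb-D-G.

Bb D G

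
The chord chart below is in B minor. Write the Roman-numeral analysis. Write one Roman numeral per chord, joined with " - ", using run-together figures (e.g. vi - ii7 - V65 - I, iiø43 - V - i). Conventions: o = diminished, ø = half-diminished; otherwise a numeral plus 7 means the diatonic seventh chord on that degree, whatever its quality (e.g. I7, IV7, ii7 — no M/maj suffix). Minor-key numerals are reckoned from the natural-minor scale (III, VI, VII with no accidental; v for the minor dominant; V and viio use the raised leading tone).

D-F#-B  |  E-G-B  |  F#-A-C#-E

i6 - iv - v7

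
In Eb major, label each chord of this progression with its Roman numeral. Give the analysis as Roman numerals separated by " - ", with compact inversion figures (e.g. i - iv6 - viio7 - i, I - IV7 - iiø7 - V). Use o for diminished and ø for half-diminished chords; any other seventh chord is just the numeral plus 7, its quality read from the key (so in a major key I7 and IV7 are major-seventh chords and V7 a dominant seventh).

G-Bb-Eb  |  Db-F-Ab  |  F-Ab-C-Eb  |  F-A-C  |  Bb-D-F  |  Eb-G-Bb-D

G-Bb-Eb has root Eb, degree 1 in Eb major, so I6.
Db-F-Ab is non-diatonic — bVII, a mixture chord from Eb minor.
F-Ab-C-Eb: root F is the supertonic; minor seventh chord there is ii7.
F-A-C: chromatic; F is V of V, so V/V.
Bb-D-F: root Bb is the dominant; major triad there is V.
Eb-G-Bb-D: root Eb is the tonic; major seventh chord there is I7.

I6 - bVII - ii7 - V/V - V - I7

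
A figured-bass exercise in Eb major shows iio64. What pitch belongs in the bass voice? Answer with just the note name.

Cb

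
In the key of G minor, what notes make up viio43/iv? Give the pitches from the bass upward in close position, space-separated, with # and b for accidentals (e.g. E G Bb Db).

F Ab B D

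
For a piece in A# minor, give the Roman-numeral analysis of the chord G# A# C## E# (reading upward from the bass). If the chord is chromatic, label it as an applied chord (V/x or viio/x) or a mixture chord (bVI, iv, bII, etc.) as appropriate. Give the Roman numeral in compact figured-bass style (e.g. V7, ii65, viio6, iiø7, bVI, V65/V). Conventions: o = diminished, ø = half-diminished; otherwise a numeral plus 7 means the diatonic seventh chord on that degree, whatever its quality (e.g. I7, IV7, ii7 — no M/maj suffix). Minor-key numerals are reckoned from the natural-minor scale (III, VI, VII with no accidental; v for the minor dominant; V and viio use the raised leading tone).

V42/iv

Stacked in thirds the chord is A#-C##-E#-G#: a dominant seventh chord on A#.
A# is not a diatonic chord root with this quality in A# minor, but it lies a perfect fifth above D# (iv), so the chord functions as an applied dominant of iv.
With G# in the bass the chord is in third inversion, so the figured bass is 42.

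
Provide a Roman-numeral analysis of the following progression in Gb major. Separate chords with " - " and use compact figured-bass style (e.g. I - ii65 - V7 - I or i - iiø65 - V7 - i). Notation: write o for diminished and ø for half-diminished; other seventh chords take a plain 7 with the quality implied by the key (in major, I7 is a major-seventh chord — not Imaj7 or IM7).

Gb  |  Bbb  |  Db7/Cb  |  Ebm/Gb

Gb: major triad on Gb = scale degree 1 → I.
Bbb: Bbb with this quality isn't in the key; it's bIII, borrowed from the parallel minor.
Db7/Cb has root Db, degree 5 in Gb major, so V42.
Ebm/Gb has root Eb, degree 6 in Gb major, so vi6.

I - bIII - V42 - vi6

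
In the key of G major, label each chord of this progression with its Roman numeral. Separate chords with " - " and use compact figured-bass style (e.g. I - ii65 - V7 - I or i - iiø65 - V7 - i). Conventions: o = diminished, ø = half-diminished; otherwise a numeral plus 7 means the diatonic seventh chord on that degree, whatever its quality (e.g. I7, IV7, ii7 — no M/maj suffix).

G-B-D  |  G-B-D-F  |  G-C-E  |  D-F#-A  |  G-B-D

I - V7/IV - IV64 - V - I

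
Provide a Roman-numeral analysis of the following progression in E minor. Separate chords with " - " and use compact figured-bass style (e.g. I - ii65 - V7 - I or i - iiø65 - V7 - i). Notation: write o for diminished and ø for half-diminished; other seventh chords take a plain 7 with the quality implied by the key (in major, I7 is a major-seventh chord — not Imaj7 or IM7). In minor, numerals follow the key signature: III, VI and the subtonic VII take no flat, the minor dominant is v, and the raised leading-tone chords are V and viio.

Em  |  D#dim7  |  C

Em has root E, degree 1 in E minor, so i.
D#dim7: root D# is the leading tone; fully diminished seventh chord there is viio7.
C: major triad on C = scale degree 6 → VI.

i - viio7 - VI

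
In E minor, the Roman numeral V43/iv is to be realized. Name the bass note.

B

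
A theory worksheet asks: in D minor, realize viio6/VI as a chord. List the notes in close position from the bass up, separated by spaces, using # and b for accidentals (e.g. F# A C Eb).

viio6/VI is a secondary leading-tone chord. The target VI is Bb in D minor; the applied chord is rooted a semitone below, on A.
Building a diminished triad on A gives A-C-Eb.
With the 6 figure the chord is in first inversion; from the bass C upward in close position it reads C-Eb-A.

C Eb A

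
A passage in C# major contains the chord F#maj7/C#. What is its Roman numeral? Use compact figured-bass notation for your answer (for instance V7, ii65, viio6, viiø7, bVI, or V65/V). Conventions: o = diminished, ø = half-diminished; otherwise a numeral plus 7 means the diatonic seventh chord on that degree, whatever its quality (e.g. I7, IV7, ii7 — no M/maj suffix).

Stacked in thirds the chord is F#-A#-C#-E#: a major seventh chord on F#.
In C# major, F# is the subdominant; the diatonic major seventh chord there is IV7.
With C# in the bass the chord is in second inversion, so the figured bass is 43.

IV43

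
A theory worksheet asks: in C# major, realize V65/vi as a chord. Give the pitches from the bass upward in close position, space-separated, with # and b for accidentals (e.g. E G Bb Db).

The slash means an applied dominant: we want the dominant of vi. In C# major, vi is A# minor, and its dominant is built on E#.
Building a dominant seventh chord on E# gives E#-G##-B#-D#.
With the 65 figure the chord is in first inversion; from the bass G## upward in close position it reads G##-B#-D#-E#.

G## B# D# E#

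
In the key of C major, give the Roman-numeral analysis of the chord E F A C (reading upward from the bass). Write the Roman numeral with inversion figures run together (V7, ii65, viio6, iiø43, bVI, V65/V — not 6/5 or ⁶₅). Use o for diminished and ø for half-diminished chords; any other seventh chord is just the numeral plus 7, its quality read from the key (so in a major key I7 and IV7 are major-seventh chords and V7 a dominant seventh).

The pitches F-A-C-E form a major seventh chord rooted on F.
In C major, F is the subdominant; the diatonic major seventh chord there is IV7.
With E in the bass the chord is in third inversion, so the figured bass is 42.

IV42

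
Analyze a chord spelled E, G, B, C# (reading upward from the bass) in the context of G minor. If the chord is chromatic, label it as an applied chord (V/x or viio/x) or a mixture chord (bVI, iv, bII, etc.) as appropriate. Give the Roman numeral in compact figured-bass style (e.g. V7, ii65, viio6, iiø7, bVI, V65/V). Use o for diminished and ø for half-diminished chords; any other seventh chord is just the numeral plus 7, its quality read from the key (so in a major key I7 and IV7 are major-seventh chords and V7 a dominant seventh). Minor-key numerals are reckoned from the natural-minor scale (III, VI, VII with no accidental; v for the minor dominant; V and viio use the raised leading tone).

viiø65/V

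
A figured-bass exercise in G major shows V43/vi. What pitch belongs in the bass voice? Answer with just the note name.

F#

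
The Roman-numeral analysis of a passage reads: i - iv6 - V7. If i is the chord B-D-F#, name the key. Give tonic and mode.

B minor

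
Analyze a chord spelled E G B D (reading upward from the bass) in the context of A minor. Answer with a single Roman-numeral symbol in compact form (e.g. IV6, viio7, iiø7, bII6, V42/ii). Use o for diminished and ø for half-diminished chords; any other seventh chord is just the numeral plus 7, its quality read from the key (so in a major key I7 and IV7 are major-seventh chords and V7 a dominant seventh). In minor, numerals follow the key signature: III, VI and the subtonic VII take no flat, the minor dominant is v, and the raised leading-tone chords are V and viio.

v7

Stacked in thirds the chord is E-G-B-D: a minor seventh chord on E.
E is scale degree 5 in A minor, and a minor seventh chord on that degree is written v7.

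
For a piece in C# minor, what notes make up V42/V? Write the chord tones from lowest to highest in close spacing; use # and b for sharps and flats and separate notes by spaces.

C# D# F## A#

The slash means an applied dominant: we want the dominant of V. In C# minor, V is G# major, and its dominant is built on D#.
Building a dominant seventh chord on D# gives D#-F##-A#-C#.
With the 42 figure the chord is in third inversion; from the bass C# upward in close position it reads C#-D#-F##-A#.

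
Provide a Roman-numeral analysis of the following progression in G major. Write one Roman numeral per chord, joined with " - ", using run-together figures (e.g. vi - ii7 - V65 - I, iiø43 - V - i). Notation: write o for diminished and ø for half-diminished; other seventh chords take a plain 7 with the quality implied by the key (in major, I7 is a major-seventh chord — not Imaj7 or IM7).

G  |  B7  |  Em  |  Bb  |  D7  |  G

I - V7/vi - vi - bIII - V7 - I

G: root G is the tonic; major triad there is I.
B7: a dominant seventh chord on B, the applied dominant of vi → V7/vi.
Em: root E is the submediant; minor triad there is vi.
Bb: major triad on Bb — chromatic; bIII (borrowed from the parallel minor).
D7: dominant seventh chord on D = scale degree 5 → V7.
G: major triad on G = scale degree 1 → I.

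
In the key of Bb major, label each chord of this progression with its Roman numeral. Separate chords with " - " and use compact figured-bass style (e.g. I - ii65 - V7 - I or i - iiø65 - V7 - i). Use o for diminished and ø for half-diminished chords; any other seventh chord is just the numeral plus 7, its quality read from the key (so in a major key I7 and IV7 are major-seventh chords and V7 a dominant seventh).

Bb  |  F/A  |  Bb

I - V6 - I

Bb has root Bb, degree 1 in Bb major, so I.
F/A has root F, degree 5 in Bb major, so V6.
Bb: major triad on Bb = scale degree 1 → I.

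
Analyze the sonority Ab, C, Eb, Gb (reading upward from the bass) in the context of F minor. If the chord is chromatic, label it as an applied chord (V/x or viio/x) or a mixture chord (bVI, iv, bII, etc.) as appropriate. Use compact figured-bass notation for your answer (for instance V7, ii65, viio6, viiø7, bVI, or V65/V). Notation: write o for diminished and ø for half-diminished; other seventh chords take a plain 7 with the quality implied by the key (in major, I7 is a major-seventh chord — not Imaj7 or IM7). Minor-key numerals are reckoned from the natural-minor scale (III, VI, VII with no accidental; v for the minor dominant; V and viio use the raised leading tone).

V7/VI

Stacked in thirds the chord is Ab-C-Eb-Gb: a dominant seventh chord on Ab.
Ab is not a diatonic chord root with this quality in F minor, but it lies a perfect fifth above Db (VI), so the chord functions as an applied dominant of VI.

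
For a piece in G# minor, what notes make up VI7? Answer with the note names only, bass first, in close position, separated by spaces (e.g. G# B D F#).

In G# minor, the submediant is E, and the diatonic chord built there is a major seventh chord.
Stacking thirds from E gives E-G#-B-D#.

E G# B D#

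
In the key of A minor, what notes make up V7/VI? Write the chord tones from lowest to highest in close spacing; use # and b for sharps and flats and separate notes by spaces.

C E G Bb

V7/VI is a secondary dominant — the dominant seventh of VI. VI in A minor is F, so the applied chord's root is C, a perfect fifth above.
Building a dominant seventh chord on C gives C-E-G-Bb.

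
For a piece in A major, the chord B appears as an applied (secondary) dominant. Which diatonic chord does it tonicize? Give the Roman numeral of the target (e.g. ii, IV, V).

V

The chord is a major triad on B.
A dominant resolves down a perfect fifth: B → E. In A major, E is scale degree 5, i.e. V.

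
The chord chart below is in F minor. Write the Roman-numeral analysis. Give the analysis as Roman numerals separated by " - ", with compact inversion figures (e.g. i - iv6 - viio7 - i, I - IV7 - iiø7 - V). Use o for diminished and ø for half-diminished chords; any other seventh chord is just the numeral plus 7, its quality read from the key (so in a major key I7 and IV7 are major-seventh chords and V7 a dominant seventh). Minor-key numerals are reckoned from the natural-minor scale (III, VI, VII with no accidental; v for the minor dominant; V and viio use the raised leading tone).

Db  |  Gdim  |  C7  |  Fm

VI - iio - V7 - i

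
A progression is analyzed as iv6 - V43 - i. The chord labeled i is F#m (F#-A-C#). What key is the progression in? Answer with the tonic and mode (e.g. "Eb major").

The anchor chord is a minor triad on F#, labeled i.
If F# is scale degree 1 and the mode makes that degree carry a minor triad, the tonic is F# and the mode is minor.

F# minor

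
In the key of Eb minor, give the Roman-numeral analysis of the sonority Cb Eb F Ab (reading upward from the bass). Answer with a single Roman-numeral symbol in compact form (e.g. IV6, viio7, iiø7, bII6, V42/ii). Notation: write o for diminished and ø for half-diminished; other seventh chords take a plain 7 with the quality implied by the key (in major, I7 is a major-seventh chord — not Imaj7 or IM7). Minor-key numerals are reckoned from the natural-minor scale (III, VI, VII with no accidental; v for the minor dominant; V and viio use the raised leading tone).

iiø43

The pitches F-Ab-Cb-Eb form a half-diminished seventh chord rooted on F.
In Eb minor, F is the supertonic; the diatonic half-diminished seventh chord there is iiø7.
With Cb in the bass the chord is in second inversion, so the figured bass is 43.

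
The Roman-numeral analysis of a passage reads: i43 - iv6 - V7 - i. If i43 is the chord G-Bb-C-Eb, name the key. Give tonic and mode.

The chord Cm7/G is a minor seventh chord rooted on C; its label is i43.
If C is scale degree 1 and the mode makes that degree carry a minor seventh chord, the tonic is C and the mode is minor.

C minor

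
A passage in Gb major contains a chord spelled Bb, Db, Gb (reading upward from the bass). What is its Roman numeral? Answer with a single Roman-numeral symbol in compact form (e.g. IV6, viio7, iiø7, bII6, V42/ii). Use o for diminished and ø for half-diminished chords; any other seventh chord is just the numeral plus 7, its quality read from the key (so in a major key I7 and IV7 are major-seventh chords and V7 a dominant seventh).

Stacked in thirds the chord is Gb-Bb-Db: a major triad on Gb.
In Gb major, Gb is the tonic; the diatonic major triad there is I.
With Bb in the bass the chord is in first inversion, so the figured bass is 6.

I6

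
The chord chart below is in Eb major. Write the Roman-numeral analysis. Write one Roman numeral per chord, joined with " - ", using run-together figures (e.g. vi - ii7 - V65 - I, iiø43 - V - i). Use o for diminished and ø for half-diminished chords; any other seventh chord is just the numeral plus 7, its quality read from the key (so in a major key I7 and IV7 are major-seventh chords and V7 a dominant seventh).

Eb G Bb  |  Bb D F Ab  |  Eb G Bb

Eb-G-Bb has root Eb, degree 1 in Eb major, so I.
Bb-D-F-Ab has root Bb, degree 5 in Eb major, so V7.
Eb-G-Bb: root Eb is the tonic; major triad there is I.

I - V7 - I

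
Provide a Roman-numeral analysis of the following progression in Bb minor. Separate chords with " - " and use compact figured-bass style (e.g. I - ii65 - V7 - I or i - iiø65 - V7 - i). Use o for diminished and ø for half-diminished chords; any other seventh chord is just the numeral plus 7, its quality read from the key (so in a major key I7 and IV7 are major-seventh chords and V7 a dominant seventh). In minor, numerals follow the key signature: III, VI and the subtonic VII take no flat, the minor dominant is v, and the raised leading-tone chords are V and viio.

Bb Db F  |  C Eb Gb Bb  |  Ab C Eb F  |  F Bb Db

Bb-Db-F: minor triad on Bb = scale degree 1 → i.
C-Eb-Gb-Bb: half-diminished seventh chord on C = scale degree 2 → iiø7.
Ab-C-Eb-F has root F, degree 5 in Bb minor, so v65.
F-Bb-Db has root Bb, degree 1 in Bb minor, so i64.

i - iiø7 - v65 - i64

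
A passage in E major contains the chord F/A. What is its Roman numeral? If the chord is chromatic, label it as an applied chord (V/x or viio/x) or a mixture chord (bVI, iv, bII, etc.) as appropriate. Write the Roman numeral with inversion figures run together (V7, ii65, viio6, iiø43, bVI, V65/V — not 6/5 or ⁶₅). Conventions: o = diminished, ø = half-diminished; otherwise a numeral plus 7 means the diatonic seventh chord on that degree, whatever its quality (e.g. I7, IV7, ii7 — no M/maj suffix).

Stacked in thirds the chord is F-A-C: a major triad on F.
F is the lowered second degree of E major (diatonic 2 would be F#). This is the Neapolitan sixth — a major triad on the lowered second degree, here in its customary first inversion.
With A in the bass the chord is in first inversion, so the figured bass is 6.

bII6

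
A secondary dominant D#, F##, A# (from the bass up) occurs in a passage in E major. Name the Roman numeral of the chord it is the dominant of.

iii

The chord is a major triad on D#.
A dominant resolves down a perfect fifth: D# → G#. In E major, G# is scale degree 3, i.e. iii.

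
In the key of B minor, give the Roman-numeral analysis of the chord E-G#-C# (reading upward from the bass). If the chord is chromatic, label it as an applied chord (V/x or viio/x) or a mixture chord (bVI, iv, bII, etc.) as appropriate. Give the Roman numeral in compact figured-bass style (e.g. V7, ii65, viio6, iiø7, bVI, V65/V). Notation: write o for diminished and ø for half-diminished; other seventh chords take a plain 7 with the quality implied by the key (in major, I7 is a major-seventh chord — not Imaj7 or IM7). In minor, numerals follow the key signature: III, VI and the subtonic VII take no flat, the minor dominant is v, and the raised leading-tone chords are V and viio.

ii6

Stacked in thirds the chord is C#-E-G#: a minor triad on C#.
C# is the second degree of B minor. This is the minor supertonic, borrowed from the parallel major (the Dorian ii).
With E in the bass the chord is in first inversion, so the figured bass is 6.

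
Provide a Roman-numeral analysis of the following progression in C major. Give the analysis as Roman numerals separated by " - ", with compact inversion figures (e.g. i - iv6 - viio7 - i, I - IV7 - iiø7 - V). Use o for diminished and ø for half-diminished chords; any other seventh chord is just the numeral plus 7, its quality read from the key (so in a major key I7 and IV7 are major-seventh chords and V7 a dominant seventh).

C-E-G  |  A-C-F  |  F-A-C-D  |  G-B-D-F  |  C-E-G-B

C-E-G has root C, degree 1 in C major, so I.
A-C-F has root F, degree 4 in C major, so IV6.
F-A-C-D: minor seventh chord on D = scale degree 2 → ii65.
G-B-D-F has root G, degree 5 in C major, so V7.
C-E-G-B has root C, degree 1 in C major, so I7.

I - IV6 - ii65 - V7 - I7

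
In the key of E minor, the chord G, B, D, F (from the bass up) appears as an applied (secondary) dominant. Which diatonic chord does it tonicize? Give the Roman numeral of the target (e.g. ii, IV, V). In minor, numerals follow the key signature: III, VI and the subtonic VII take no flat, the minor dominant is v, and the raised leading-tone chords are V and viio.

The chord is a dominant seventh chord on G.
A dominant resolves down a perfect fifth: G → C. In E minor, C is scale degree 6, i.e. VI.

VI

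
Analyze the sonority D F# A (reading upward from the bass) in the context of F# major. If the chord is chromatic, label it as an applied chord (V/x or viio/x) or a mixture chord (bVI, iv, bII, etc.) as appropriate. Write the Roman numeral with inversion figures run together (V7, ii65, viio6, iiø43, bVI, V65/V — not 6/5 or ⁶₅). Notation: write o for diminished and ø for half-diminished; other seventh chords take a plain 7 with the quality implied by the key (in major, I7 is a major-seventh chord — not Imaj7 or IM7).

bVI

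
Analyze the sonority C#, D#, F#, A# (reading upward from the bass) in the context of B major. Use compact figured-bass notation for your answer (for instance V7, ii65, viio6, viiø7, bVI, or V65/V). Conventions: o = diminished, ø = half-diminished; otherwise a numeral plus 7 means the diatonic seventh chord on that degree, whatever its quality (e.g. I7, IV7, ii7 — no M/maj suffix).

iii42

The pitches D#-F#-A#-C# form a minor seventh chord rooted on D#.
In B major, D# is the mediant; the diatonic minor seventh chord there is iii7.
With C# in the bass the chord is in third inversion, so the figured bass is 42.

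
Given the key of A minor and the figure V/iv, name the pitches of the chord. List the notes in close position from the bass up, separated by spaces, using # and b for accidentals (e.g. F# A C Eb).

A C# E

V/iv is a secondary dominant — the dominant triad of iv. iv in A minor is D, so the applied chord's root is A, a perfect fifth above.
Building a major triad on A gives A-C#-E.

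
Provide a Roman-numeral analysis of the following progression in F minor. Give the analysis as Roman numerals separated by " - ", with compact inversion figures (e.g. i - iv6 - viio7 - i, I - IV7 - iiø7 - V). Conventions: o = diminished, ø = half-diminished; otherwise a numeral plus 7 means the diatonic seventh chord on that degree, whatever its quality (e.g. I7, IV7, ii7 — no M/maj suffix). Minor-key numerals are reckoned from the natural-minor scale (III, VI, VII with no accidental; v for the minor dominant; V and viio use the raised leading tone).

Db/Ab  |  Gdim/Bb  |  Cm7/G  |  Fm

Db/Ab: major triad on Db = scale degree 6 → VI64.
Gdim/Bb: diminished triad on G = scale degree 2 → iio6.
Cm7/G: root C is the dominant; minor seventh chord there is v43.
Fm: root F is the tonic; minor triad there is i.

VI64 - iio6 - v43 - i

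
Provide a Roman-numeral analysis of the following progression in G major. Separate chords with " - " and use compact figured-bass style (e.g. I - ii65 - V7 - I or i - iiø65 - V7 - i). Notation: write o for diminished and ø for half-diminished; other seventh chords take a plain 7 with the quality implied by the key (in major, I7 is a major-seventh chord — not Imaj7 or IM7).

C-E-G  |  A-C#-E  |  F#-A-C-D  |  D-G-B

C-E-G: root C is the subdominant; major triad there is IV.
A-C#-E is the secondary dominant of V (major triad on A): V/V.
F#-A-C-D has root D, degree 5 in G major, so V65.
D-G-B: major triad on G = scale degree 1 → I64.

IV - V/V - V65 - I64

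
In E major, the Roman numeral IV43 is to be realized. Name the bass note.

IV in E major has root A; the chord is A-C#-E-G#.
The figure 43 means second inversion — the fifth is in the bass.

E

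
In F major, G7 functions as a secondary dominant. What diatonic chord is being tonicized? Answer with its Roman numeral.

The chord is a dominant seventh chord on G.
A dominant resolves down a perfect fifth: G → C. In F major, C is scale degree 5, i.e. V.

V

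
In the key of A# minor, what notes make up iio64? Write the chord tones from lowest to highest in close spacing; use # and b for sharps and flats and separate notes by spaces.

The numeral's case and figure indicate a diminished triad. In A# minor its root, the second degree, is B#.
That chord is spelled B#-D#-F#.
With the 64 figure the chord is in second inversion; from the bass F# upward in close position it reads F#-B#-D#.

F# B# D#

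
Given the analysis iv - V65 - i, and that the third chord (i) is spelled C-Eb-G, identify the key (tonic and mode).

The chord Cm is a minor triad rooted on C; its label is i.
If C is scale degree 1 and the mode makes that degree carry a minor triad, the tonic is C and the mode is minor.

C minor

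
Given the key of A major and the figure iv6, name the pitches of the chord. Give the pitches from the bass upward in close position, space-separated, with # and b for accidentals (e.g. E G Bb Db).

F A D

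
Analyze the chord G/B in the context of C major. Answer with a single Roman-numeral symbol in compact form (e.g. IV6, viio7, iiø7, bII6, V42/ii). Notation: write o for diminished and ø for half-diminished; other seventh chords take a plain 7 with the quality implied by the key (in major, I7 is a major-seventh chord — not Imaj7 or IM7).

The pitches G-B-D form a major triad rooted on G.
In C major, G is the dominant; the diatonic major triad there is V.
With B in the bass the chord is in first inversion, so the figured bass is 6.

V6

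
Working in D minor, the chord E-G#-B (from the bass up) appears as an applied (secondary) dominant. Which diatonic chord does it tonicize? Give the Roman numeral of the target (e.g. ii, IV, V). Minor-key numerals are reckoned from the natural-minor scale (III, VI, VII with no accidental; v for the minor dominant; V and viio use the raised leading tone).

V

The chord is a major triad on E.
A dominant resolves down a perfect fifth: E → A. In D minor, A is scale degree 5, i.e. V.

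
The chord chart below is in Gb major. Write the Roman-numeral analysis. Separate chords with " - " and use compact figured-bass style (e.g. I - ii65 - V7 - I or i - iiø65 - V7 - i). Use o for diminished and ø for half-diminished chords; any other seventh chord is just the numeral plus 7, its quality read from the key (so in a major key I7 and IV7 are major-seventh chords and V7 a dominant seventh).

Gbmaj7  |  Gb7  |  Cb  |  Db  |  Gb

I7 - V7/IV - IV - V - I

Gbmaj7: major seventh chord on Gb = scale degree 1 → I7.
Gb7: chromatic; Gb is V of IV, so V7/IV.
Cb: major triad on Cb = scale degree 4 → IV.
Db: root Db is the dominant; major triad there is V.
Gb: root Gb is the tonic; major triad there is I.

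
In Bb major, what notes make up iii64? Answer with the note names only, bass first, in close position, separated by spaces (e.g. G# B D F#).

A D F

The numeral's case and figure indicate a minor triad. In Bb major its root, scale degree 3, is D.
Stacking thirds from D gives D-F-A.
With the 64 figure the chord is in second inversion; from the bass A upward in close position it reads A-D-F.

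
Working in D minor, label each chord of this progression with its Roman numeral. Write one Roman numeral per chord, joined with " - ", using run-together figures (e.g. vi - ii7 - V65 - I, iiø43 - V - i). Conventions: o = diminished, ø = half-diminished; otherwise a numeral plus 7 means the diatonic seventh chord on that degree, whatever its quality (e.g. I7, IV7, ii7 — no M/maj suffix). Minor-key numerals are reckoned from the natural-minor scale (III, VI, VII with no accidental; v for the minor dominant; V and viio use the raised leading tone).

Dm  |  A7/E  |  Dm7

i - V43 - i7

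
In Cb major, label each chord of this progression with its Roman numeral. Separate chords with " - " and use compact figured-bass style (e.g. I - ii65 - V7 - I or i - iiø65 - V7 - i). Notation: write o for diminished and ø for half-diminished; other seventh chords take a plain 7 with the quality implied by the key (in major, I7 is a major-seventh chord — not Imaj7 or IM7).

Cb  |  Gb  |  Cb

I - V - I

Cb has root Cb, degree 1 in Cb major, so I.
Gb has root Gb, degree 5 in Cb major, so V.
Cb: major triad on Cb = scale degree 1 → I.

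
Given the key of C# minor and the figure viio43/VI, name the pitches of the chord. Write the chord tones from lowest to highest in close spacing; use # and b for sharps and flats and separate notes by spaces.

D F G# B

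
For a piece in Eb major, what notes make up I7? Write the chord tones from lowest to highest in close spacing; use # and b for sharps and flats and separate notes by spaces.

In Eb major, the tonic is Eb, and the diatonic chord built there is a major seventh chord.
That chord is spelled Eb-G-Bb-D.

Eb G Bb D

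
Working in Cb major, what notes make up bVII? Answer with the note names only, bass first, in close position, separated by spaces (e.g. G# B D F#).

Bbb Db Fb

bVII is a major triad on the lowered seventh degree (the subtonic), borrowed from the parallel minor. In Cb major that root is Bbb.
So the chord is Bbb-Db-Fb, a major triad.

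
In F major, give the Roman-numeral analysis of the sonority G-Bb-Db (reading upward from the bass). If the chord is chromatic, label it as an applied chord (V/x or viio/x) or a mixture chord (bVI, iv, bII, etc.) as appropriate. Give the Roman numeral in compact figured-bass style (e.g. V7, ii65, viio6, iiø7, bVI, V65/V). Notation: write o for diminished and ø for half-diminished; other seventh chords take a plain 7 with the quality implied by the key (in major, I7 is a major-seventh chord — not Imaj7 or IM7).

The pitches G-Bb-Db form a diminished triad rooted on G.
G is the second degree of F major. This is the diminished supertonic triad, borrowed from the parallel minor.

iio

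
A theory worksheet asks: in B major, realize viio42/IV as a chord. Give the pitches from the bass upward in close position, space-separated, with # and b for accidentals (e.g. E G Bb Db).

C D# F# A

The slash marks an applied leading-tone chord: viio of IV. In B major, IV is E, so the leading tone to it is D#, a half step below.
Building a fully diminished seventh chord on D# gives D#-F#-A-C.
The figured bass 42 indicates third inversion, placing the seventh (C) in the bass: C-D#-F#-A.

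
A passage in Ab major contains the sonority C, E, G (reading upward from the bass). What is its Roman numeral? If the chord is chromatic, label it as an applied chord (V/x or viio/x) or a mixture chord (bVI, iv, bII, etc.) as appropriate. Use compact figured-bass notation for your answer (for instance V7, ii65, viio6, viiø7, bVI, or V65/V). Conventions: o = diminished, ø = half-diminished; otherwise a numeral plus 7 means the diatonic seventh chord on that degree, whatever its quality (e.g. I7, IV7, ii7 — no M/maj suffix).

V/vi

The pitches C-E-G form a major triad rooted on C.
C is not a diatonic chord root with this quality in Ab major, but it lies a perfect fifth above F (vi), so the chord functions as an applied dominant of vi.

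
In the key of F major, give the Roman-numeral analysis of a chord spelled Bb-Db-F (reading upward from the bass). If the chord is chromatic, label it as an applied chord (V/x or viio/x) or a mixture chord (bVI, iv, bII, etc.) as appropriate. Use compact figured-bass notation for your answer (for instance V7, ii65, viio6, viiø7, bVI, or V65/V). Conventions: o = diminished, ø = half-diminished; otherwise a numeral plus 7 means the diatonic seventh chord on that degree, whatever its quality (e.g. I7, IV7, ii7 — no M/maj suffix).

iv

Stacked in thirds the chord is Bb-Db-F: a minor triad on Bb.
Bb is the fourth degree of F major. This is the minor subdominant, borrowed from the parallel minor.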